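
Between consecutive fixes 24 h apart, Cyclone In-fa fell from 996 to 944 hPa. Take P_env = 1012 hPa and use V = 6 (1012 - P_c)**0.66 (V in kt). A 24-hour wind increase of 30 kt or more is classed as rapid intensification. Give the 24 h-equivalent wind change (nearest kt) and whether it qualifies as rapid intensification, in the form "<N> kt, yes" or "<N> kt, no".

V₁: ΔP = 16, V ≈ 6 × 16^0.66 ≈ 37.40 kt.
V₂: ΔP = 68, V ≈ 6 × 68^0.66 ≈ 97.19 kt.
ΔV over 24 h = 59.79 kt → 24 h equivalent = 59.79 × 24/24 ≈ 59.79 kt.
60 kt ≥ 30 kt ⇒ rapid intensification.

60 kt, yes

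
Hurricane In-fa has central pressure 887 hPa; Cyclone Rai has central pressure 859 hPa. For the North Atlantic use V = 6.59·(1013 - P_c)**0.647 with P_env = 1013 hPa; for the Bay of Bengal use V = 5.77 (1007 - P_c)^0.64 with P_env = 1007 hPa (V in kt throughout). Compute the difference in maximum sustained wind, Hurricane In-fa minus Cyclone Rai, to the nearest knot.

Hurricane In-fa: ΔP = 126; V ≈ 6.59 × 126^0.647 ≈ 150.60 kt.
Cyclone Rai: ΔP = 148; V ≈ 5.77 × 148^0.64 ≈ 141.30 kt.
Difference ≈ 150.60 − 141.30 = 9.30 → 9 kt.

9 kt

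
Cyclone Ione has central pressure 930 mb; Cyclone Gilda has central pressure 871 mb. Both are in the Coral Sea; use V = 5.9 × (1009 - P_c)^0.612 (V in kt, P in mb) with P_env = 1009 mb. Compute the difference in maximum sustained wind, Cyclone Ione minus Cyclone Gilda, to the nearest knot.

-35 kt

Cyclone Ione: ΔP = 79; V ≈ 5.9 × 79^0.612 ≈ 85.55 kt.
Cyclone Gilda: ΔP = 138; V ≈ 5.9 × 138^0.612 ≈ 120.35 kt.
Difference ≈ 85.55 − 120.35 = -34.80 → -35 kt.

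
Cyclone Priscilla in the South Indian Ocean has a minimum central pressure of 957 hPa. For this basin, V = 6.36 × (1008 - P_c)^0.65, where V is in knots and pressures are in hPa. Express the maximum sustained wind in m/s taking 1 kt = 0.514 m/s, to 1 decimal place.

ΔP = 1008 − 957 = 51 hPa.
V ≈ 6.36 × 51^0.65 = 6.36 × 12.880 ≈ 81.918 kt.
81.918 × 0.514 ≈ 42.11 m/s → 42.1 m/s.

42.1 m/s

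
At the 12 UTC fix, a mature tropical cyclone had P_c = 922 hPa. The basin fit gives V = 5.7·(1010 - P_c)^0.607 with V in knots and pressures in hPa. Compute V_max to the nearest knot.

86 kt

ΔP = 1010 − 922 = 88 hPa.
88^0.607 ≈ 15.146.
V ≈ 5.7 × 15.146 ≈ 86.3 kt.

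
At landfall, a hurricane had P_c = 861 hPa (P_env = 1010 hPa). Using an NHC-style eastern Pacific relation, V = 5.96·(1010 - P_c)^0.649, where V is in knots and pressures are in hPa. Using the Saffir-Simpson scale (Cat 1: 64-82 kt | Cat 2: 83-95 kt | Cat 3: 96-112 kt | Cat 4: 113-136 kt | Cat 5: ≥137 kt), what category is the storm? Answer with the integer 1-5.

ΔP = 1010 − 861 = 149 hPa.
V ≈ 5.96 × 149^0.649 = 5.96 × 25.73 ≈ 153 kt.
153 kt falls in the Category 5 band.

5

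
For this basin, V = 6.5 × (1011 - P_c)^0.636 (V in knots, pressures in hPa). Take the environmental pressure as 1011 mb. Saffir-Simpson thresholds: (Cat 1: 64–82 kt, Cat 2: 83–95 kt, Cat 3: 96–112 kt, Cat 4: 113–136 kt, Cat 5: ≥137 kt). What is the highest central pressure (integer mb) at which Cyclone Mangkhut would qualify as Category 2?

Category 2 begins at V = 83 kt.
Required ΔP = (83/6.5)^(1/0.636) = 12.769^1.572 ≈ 54.86 mb.
P_c ≤ 1011 − 54.86 = 956.14, so the highest integer P_c is 956 mb.

956 mb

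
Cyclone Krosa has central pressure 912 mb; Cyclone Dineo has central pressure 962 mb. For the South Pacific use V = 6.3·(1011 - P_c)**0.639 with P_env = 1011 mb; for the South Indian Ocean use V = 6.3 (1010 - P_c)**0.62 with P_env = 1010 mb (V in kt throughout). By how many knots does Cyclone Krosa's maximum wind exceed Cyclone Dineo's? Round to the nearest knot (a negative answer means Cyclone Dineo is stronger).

Cyclone Krosa: ΔP = 99; V ≈ 6.3 × 99^0.639 ≈ 118.73 kt.
Cyclone Dineo: ΔP = 48; V ≈ 6.3 × 48^0.62 ≈ 69.46 kt.
Difference ≈ 118.73 − 69.46 = 49.27 → 49 kt.

49 kt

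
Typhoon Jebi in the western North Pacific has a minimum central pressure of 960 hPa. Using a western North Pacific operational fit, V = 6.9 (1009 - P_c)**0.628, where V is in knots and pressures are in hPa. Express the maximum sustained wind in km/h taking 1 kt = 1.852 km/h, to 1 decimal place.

147.2 km/h

ΔP = 1009 − 960 = 49 hPa.
V ≈ 6.9 × 49^0.628 = 6.9 × 11.520 ≈ 79.486 kt.
79.486 × 1.852 ≈ 147.21 km/h → 147.2 km/h.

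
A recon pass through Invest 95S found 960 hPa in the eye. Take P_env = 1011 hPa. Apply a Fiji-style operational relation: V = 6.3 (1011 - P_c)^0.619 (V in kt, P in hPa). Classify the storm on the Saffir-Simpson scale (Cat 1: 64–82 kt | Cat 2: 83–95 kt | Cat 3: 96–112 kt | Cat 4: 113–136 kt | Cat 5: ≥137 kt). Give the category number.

1

ΔP = 1011 − 960 = 51 hPa.
V ≈ 6.3 × 51^0.619 = 6.3 × 11.40 ≈ 72 kt.
72 kt falls in the Category 1 band.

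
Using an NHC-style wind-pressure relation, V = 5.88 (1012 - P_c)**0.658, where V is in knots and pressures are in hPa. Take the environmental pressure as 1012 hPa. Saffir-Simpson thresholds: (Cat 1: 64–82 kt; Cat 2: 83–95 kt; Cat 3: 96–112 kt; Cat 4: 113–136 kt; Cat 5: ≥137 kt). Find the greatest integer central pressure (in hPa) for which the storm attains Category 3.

Category 3 begins at V = 96 kt.
Required ΔP = (96/5.88)^(1/0.658) = 16.327^1.520 ≈ 69.71 hPa.
P_c ≤ 1012 − 69.71 = 942.29, so the highest integer P_c is 942 hPa.

942 hPa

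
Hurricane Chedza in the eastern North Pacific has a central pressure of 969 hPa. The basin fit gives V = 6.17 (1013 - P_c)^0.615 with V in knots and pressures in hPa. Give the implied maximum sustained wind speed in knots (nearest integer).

63 kt

ΔP = 1013 − 969 = 44 hPa.
44^0.615 ≈ 10.250.
V ≈ 6.17 × 10.250 ≈ 63.2 kt.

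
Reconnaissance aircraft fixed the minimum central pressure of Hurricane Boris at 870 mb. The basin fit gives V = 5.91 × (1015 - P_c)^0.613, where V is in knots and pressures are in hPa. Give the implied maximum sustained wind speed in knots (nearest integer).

125 kt

ΔP = 1015 − 870 = 145 mb.
145^0.613 ≈ 21.131.
V ≈ 5.91 × 21.131 ≈ 124.9 kt.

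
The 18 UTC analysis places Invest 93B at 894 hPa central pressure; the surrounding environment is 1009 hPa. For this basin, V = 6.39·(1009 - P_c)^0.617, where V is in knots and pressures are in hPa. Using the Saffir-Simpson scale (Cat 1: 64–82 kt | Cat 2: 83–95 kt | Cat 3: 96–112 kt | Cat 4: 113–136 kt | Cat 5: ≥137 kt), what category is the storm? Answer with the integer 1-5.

4

ΔP = 1009 − 894 = 115 hPa.
V ≈ 6.39 × 115^0.617 = 6.39 × 18.68 ≈ 119 kt.
119 kt falls in the Category 4 band.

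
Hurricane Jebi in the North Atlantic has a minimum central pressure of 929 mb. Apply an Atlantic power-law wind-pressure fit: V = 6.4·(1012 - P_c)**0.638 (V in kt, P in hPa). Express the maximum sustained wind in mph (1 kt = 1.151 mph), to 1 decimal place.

ΔP = 1012 − 929 = 83 mb.
V ≈ 6.4 × 83^0.638 = 6.4 × 16.764 ≈ 107.288 kt.
107.288 × 1.151 ≈ 123.49 mph → 123.5 mph.

123.5 mph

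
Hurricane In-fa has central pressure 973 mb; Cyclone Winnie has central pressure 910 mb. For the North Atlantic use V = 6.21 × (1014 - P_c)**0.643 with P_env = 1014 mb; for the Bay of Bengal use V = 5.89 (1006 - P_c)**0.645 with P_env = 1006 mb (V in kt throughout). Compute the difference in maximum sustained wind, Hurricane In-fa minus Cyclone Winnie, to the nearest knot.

-44 kt

Hurricane In-fa: ΔP = 41; V ≈ 6.21 × 41^0.643 ≈ 67.63 kt.
Cyclone Winnie: ΔP = 96; V ≈ 5.89 × 96^0.645 ≈ 111.86 kt.
Difference ≈ 67.63 − 111.86 = -44.23 → -44 kt.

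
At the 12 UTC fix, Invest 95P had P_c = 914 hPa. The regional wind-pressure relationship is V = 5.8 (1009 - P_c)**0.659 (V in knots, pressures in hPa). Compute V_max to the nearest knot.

ΔP = 1009 − 914 = 95 hPa.
95^0.659 ≈ 20.106.
V ≈ 5.8 × 20.106 ≈ 116.6 kt.

117 kt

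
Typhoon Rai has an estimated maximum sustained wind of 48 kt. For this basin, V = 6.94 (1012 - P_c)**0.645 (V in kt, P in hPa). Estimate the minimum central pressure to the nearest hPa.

992 hPa

ΔP = (V / 6.94)^(1/0.645) = (48/6.94)^1.550.
48/6.94 = 6.916; 6.916^1.550 ≈ 20.05 hPa.
P_c = 1012 − 20.05 = 991.95 ≈ 992 hPa.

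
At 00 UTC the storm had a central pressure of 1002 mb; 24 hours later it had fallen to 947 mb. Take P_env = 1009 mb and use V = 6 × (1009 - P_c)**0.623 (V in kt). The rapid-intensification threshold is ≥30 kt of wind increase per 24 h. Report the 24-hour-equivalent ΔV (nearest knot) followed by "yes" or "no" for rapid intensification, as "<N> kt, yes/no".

58 kt, yes

V₁: ΔP = 7, V ≈ 6 × 7^0.623 ≈ 20.17 kt.
V₂: ΔP = 62, V ≈ 6 × 62^0.623 ≈ 78.49 kt.
ΔV over 24 h = 58.32 kt → 24 h equivalent = 58.32 × 24/24 ≈ 58.32 kt.
58 kt ≥ 30 kt ⇒ rapid intensification.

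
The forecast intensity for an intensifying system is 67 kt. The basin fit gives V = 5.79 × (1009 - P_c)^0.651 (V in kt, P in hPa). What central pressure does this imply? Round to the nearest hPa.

ΔP = (V / 5.79)^(1/0.651) = (67/5.79)^1.536.
67/5.79 = 11.572; 11.572^1.536 ≈ 43.00 hPa.
P_c = 1009 − 43.00 = 966.00 ≈ 966 hPa.

966 hPa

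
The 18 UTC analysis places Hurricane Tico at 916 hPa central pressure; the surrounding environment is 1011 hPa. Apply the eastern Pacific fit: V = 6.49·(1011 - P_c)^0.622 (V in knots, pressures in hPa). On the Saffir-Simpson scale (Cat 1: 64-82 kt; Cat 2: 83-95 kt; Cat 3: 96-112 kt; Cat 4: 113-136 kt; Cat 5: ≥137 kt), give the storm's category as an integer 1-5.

3

ΔP = 1011 − 916 = 95 hPa.
V ≈ 6.49 × 95^0.622 = 6.49 × 16.99 ≈ 110 kt.
110 kt falls in the Category 3 band.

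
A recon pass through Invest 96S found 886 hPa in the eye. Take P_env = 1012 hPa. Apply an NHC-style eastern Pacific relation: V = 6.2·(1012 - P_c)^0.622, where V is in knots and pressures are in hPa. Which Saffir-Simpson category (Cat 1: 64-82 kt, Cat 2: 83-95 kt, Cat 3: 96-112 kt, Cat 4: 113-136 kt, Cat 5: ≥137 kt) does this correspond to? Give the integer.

ΔP = 1012 − 886 = 126 hPa.
V ≈ 6.2 × 126^0.622 = 6.2 × 20.25 ≈ 126 kt.
126 kt falls in the Category 4 band.

4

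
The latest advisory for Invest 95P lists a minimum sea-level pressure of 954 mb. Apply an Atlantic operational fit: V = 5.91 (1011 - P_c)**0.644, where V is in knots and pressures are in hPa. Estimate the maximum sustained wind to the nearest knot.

ΔP = 1011 − 954 = 57 mb.
57^0.644 ≈ 13.514.
V ≈ 5.91 × 13.514 ≈ 79.9 kt.

80 kt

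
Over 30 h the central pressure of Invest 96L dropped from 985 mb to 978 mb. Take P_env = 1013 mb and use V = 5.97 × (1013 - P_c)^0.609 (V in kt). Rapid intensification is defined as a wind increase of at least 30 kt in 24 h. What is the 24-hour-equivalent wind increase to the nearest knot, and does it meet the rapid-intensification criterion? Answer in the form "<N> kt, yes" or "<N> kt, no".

V₁: ΔP = 28, V ≈ 5.97 × 28^0.609 ≈ 45.42 kt.
V₂: ΔP = 35, V ≈ 5.97 × 35^0.609 ≈ 52.04 kt.
ΔV over 30 h = 6.62 kt → 24 h equivalent = 6.62 × 24/30 ≈ 5.30 kt.
5 kt < 30 kt ⇒ not rapid intensification.

5 kt, no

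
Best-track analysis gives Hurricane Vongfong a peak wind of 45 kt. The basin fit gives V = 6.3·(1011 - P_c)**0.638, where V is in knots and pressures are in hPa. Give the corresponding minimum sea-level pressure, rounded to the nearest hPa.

989 hPa

ΔP = (V / 6.3)^(1/0.638) = (45/6.3)^1.567.
45/6.3 = 7.143; 7.143^1.567 ≈ 21.80 hPa.
P_c = 1011 − 21.80 = 989.20 ≈ 989 hPa.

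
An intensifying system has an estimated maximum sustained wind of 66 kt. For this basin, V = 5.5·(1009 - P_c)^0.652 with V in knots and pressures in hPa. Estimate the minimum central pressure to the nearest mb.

964 mb

ΔP = (V / 5.5)^(1/0.652) = (66/5.5)^1.534.
66/5.5 = 12.000; 12.000^1.534 ≈ 45.20 mb.
P_c = 1009 − 45.20 = 963.80 ≈ 964 mb.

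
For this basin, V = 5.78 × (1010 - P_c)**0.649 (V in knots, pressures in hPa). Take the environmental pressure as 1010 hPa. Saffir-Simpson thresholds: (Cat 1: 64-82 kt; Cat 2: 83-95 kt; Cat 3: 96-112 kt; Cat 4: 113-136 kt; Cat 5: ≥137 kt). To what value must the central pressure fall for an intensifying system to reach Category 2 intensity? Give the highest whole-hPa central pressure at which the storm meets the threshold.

949 hPa

Category 2 begins at V = 83 kt.
Required ΔP = (83/5.78)^(1/0.649) = 14.360^1.541 ≈ 60.67 hPa.
P_c ≤ 1010 − 60.67 = 949.33, so the highest integer P_c is 949 hPa.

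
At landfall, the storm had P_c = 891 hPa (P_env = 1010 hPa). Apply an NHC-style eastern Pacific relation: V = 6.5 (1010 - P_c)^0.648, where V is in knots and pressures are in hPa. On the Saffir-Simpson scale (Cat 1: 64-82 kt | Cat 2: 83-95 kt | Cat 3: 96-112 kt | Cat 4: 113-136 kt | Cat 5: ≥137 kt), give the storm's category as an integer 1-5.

ΔP = 1010 − 891 = 119 hPa.
V ≈ 6.5 × 119^0.648 = 6.5 × 22.13 ≈ 144 kt.
144 kt falls in the Category 5 band.

5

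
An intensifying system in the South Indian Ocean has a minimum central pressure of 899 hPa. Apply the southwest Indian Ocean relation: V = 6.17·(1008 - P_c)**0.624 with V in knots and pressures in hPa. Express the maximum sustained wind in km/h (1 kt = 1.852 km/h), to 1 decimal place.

ΔP = 1008 − 899 = 109 hPa.
V ≈ 6.17 × 109^0.624 = 6.17 × 18.679 ≈ 115.250 kt.
115.250 × 1.852 ≈ 213.44 km/h → 213.4 km/h.

213.4 km/h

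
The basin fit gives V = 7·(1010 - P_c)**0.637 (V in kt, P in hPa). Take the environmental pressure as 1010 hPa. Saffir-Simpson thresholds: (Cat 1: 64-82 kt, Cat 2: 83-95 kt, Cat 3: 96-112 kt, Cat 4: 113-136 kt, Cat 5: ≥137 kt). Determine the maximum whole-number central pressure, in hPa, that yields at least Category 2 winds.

961 hPa

Category 2 begins at V = 83 kt.
Required ΔP = (83/7)^(1/0.637) = 11.857^1.570 ≈ 48.53 hPa.
P_c ≤ 1010 − 48.53 = 961.47, so the highest integer P_c is 961 hPa.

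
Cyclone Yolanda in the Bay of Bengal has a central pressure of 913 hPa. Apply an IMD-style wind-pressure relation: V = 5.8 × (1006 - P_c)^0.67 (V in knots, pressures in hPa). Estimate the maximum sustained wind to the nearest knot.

ΔP = 1006 − 913 = 93 hPa.
93^0.67 ≈ 20.839.
V ≈ 5.8 × 20.839 ≈ 120.9 kt.

121 kt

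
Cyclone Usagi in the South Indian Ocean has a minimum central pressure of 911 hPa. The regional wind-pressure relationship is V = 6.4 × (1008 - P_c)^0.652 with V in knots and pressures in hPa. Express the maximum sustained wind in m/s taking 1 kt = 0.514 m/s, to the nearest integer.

ΔP = 1008 − 911 = 97 hPa.
V ≈ 6.4 × 97^0.652 = 6.4 × 19.741 ≈ 126.344 kt.
126.344 × 0.514 ≈ 64.94 m/s → 65 m/s.

65 m/s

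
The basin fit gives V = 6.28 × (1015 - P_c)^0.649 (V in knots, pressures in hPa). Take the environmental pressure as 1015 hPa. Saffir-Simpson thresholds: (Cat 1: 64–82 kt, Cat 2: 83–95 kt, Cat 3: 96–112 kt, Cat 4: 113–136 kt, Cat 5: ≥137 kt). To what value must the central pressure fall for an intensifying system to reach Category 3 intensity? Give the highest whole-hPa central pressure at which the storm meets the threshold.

948 hPa

Category 3 begins at V = 96 kt.
Required ΔP = (96/6.28)^(1/0.649) = 15.287^1.541 ≈ 66.81 hPa.
P_c ≤ 1015 − 66.81 = 948.19, so the highest integer P_c is 948 hPa.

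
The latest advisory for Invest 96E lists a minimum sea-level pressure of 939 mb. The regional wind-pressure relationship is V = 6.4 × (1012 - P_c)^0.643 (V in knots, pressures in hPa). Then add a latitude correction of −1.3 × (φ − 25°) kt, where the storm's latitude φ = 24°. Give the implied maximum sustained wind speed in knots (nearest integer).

102 kt

ΔP = 1012 − 939 = 73 mb.
73^0.643 ≈ 15.780.
V ≈ 6.4 × 15.780 ≈ 101.0 kt.
Latitude correction: −1.3 × (24 − 25) = 1.3 kt.
Corrected V ≈ 102.3 kt → 102 kt.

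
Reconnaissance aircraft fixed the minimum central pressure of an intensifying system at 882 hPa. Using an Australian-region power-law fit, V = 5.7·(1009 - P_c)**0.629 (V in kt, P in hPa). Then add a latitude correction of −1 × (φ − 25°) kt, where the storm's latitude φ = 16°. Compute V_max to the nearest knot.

129 kt

ΔP = 1009 − 882 = 127 hPa.
127^0.629 ≈ 21.052.
V ≈ 5.7 × 21.052 ≈ 120.0 kt.
Latitude correction: −1 × (16 − 25) = 9 kt.
Corrected V ≈ 129 kt → 129 kt.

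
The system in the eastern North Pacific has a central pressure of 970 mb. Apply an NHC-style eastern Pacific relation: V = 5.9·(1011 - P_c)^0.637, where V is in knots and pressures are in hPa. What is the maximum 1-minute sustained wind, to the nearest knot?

63 kt

ΔP = 1011 − 970 = 41 mb.
41^0.637 ≈ 10.650.
V ≈ 5.9 × 10.650 ≈ 62.8 kt.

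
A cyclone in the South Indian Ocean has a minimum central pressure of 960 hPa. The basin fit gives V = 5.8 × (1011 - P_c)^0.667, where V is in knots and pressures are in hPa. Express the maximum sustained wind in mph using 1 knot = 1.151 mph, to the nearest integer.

ΔP = 1011 − 960 = 51 hPa.
V ≈ 5.8 × 51^0.667 = 5.8 × 13.770 ≈ 79.869 kt.
79.869 × 1.151 ≈ 91.93 mph → 92 mph.

92 mph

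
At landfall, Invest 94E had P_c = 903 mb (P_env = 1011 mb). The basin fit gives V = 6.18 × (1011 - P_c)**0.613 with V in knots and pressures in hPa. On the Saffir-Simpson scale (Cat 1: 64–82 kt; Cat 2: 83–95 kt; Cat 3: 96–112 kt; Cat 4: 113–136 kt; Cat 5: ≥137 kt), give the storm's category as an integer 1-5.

ΔP = 1011 − 903 = 108 mb.
V ≈ 6.18 × 108^0.613 = 6.18 × 17.64 ≈ 109 kt.
109 kt falls in the Category 3 band.

3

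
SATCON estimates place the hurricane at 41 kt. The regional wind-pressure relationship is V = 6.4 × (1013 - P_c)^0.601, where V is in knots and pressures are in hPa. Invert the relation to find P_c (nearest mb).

ΔP = (V / 6.4)^(1/0.601) = (41/6.4)^1.664.
41/6.4 = 6.406; 6.406^1.664 ≈ 21.98 mb.
P_c = 1013 − 21.98 = 991.02 ≈ 991 mb.

991 mb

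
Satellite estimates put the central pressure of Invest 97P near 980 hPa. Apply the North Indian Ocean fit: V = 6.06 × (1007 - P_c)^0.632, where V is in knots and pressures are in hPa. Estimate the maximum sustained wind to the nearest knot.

ΔP = 1007 − 980 = 27 hPa.
27^0.632 ≈ 8.028.
V ≈ 6.06 × 8.028 ≈ 48.7 kt.

49 kt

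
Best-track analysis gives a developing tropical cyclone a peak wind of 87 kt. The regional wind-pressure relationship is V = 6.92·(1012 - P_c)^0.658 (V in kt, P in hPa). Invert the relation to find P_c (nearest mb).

965 mb

ΔP = (V / 6.92)^(1/0.658) = (87/6.92)^1.520.
87/6.92 = 12.572; 12.572^1.520 ≈ 46.86 mb.
P_c = 1012 − 46.86 = 965.14 ≈ 965 mb.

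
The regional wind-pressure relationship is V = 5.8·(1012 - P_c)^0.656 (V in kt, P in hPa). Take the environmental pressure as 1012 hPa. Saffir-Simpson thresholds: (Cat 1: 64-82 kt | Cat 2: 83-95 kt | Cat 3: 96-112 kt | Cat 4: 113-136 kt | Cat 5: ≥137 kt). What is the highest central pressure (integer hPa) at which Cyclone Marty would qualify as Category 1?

Category 1 begins at V = 64 kt.
Required ΔP = (64/5.8)^(1/0.656) = 11.034^1.524 ≈ 38.87 hPa.
P_c ≤ 1012 − 38.87 = 973.13, so the highest integer P_c is 973 hPa.

973 hPa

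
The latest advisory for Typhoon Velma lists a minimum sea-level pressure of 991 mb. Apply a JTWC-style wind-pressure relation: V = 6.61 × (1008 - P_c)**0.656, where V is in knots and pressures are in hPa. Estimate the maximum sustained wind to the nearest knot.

42 kt

ΔP = 1008 − 991 = 17 mb.
17^0.656 ≈ 6.415.
V ≈ 6.61 × 6.415 ≈ 42.4 kt.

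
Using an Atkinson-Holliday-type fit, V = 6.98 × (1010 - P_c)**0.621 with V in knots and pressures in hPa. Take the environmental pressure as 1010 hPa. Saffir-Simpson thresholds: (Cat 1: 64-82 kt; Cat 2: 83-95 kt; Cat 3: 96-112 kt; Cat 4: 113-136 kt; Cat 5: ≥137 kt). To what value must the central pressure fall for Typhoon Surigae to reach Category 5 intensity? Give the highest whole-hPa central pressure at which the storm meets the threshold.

Category 5 begins at V = 137 kt.
Required ΔP = (137/6.98)^(1/0.621) = 19.628^1.610 ≈ 120.76 hPa.
P_c ≤ 1010 − 120.76 = 889.24, so the highest integer P_c is 889 hPa.

889 hPa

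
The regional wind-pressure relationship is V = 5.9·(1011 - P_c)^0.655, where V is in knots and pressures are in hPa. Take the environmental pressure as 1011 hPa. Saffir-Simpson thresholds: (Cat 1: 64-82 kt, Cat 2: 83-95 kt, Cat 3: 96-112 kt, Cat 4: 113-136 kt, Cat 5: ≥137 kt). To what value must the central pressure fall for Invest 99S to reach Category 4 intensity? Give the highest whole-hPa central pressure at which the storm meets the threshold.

Category 4 begins at V = 113 kt.
Required ΔP = (113/5.9)^(1/0.655) = 19.153^1.527 ≈ 90.70 hPa.
P_c ≤ 1011 − 90.70 = 920.30, so the highest integer P_c is 920 hPa.

920 hPa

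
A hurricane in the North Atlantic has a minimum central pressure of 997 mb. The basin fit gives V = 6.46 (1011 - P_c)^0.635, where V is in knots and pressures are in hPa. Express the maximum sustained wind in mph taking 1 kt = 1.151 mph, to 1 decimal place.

ΔP = 1011 − 997 = 14 mb.
V ≈ 6.46 × 14^0.635 = 6.46 × 5.343 ≈ 34.516 kt.
34.516 × 1.151 ≈ 39.73 mph → 39.7 mph.

39.7 mph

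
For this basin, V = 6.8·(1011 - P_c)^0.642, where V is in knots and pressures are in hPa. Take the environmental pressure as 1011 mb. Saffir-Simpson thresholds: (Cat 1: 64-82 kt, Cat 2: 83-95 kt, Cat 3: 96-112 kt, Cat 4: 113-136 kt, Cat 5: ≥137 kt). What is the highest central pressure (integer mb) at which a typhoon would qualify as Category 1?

978 mb

Category 1 begins at V = 64 kt.
Required ΔP = (64/6.8)^(1/0.642) = 9.412^1.558 ≈ 32.86 mb.
P_c ≤ 1011 − 32.86 = 978.14, so the highest integer P_c is 978 mb.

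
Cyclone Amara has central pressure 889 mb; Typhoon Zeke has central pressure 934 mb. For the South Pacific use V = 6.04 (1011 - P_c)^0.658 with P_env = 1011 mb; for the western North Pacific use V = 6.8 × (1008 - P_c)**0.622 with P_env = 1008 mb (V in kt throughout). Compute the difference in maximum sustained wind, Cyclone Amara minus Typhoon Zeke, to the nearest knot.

Cyclone Amara: ΔP = 122; V ≈ 6.04 × 122^0.658 ≈ 142.52 kt.
Typhoon Zeke: ΔP = 74; V ≈ 6.8 × 74^0.622 ≈ 98.89 kt.
Difference ≈ 142.52 − 98.89 = 43.63 → 44 kt.

44 kt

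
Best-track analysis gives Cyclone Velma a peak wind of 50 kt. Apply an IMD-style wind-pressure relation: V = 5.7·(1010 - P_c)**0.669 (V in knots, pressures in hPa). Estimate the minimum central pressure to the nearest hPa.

ΔP = (V / 5.7)^(1/0.669) = (50/5.7)^1.495.
50/5.7 = 8.772; 8.772^1.495 ≈ 25.69 hPa.
P_c = 1010 − 25.69 = 984.31 ≈ 984 hPa.

984 hPa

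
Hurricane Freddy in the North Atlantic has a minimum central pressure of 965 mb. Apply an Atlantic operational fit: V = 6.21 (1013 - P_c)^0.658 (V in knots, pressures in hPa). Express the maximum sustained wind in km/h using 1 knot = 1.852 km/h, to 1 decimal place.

ΔP = 1013 − 965 = 48 mb.
V ≈ 6.21 × 48^0.658 = 6.21 × 12.772 ≈ 79.314 kt.
79.314 × 1.852 ≈ 146.89 km/h → 146.9 km/h.

146.9 km/h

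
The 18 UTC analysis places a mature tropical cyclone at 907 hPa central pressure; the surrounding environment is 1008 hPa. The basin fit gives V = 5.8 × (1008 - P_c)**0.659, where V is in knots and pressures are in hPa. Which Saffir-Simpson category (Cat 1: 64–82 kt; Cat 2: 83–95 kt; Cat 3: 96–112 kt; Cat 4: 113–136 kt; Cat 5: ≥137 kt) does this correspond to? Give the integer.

4

ΔP = 1008 − 907 = 101 hPa.
V ≈ 5.8 × 101^0.659 = 5.8 × 20.93 ≈ 121 kt.
121 kt falls in the Category 4 band.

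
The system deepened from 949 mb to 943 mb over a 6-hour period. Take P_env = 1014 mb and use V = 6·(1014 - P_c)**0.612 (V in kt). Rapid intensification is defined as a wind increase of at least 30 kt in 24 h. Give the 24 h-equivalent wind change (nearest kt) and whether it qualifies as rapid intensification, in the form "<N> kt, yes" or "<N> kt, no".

17 kt, no

V₁: ΔP = 65, V ≈ 6 × 65^0.612 ≈ 77.21 kt.
V₂: ΔP = 71, V ≈ 6 × 71^0.612 ≈ 81.49 kt.
ΔV over 6 h = 4.28 kt → 24 h equivalent = 4.28 × 24/6 ≈ 17.12 kt.
17 kt < 30 kt ⇒ not rapid intensification.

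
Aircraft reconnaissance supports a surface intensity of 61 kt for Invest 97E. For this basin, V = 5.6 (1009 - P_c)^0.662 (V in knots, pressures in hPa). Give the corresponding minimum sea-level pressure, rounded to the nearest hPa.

ΔP = (V / 5.6)^(1/0.662) = (61/5.6)^1.511.
61/5.6 = 10.893; 10.893^1.511 ≈ 36.87 hPa.
P_c = 1009 − 36.87 = 972.13 ≈ 972 hPa.

972 hPa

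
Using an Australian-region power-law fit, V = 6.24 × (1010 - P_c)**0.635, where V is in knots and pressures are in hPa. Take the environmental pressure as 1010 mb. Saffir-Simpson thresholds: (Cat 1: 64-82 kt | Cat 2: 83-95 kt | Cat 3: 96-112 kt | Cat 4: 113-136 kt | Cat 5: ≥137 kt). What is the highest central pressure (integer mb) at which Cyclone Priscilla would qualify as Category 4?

914 mb

Category 4 begins at V = 113 kt.
Required ΔP = (113/6.24)^(1/0.635) = 18.109^1.575 ≈ 95.71 mb.
P_c ≤ 1010 − 95.71 = 914.29, so the highest integer P_c is 914 mb.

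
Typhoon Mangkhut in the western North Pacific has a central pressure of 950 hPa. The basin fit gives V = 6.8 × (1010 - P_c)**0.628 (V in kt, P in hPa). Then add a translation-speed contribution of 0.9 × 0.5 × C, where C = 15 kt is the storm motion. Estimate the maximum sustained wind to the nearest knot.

96 kt

ΔP = 1010 − 950 = 60 hPa.
60^0.628 ≈ 13.082.
V ≈ 6.8 × 13.082 ≈ 89.0 kt.
Translation term: 0.9 × 0.5 × 15 = 6.75 kt.
Corrected V ≈ 95.75 kt → 96 kt.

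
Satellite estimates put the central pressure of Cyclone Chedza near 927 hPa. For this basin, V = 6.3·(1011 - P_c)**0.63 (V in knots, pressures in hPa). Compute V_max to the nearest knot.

103 kt

ΔP = 1011 − 927 = 84 hPa.
84^0.63 ≈ 16.304.
V ≈ 6.3 × 16.304 ≈ 102.7 kt.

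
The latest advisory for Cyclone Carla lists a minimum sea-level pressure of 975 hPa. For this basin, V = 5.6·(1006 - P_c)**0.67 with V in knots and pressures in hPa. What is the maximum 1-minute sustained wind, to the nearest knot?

ΔP = 1006 − 975 = 31 hPa.
31^0.67 ≈ 9.982.
V ≈ 5.6 × 9.982 ≈ 55.9 kt.

56 kt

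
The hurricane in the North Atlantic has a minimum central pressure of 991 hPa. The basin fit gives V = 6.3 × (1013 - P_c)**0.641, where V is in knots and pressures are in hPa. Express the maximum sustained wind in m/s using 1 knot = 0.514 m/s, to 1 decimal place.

ΔP = 1013 − 991 = 22 hPa.
V ≈ 6.3 × 22^0.641 = 6.3 × 7.253 ≈ 45.691 kt.
45.691 × 0.514 ≈ 23.49 m/s → 23.5 m/s.

23.5 m/s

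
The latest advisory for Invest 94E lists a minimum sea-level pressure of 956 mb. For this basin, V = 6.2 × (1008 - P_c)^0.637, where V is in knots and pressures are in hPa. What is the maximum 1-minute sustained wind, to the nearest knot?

77 kt

ΔP = 1008 − 956 = 52 mb.
52^0.637 ≈ 12.391.
V ≈ 6.2 × 12.391 ≈ 76.8 kt.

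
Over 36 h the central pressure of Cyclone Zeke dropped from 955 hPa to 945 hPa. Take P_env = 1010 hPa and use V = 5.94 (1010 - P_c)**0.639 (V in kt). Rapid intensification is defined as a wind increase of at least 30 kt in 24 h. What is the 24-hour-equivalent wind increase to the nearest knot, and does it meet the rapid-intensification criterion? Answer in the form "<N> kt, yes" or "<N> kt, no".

V₁: ΔP = 55, V ≈ 5.94 × 55^0.639 ≈ 76.89 kt.
V₂: ΔP = 65, V ≈ 5.94 × 65^0.639 ≈ 85.55 kt.
ΔV over 36 h = 8.66 kt → 24 h equivalent = 8.66 × 24/36 ≈ 5.77 kt.
6 kt < 30 kt ⇒ not rapid intensification.

6 kt, no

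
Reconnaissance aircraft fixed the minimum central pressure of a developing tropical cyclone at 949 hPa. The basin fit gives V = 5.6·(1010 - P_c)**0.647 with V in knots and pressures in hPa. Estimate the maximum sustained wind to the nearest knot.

ΔP = 1010 − 949 = 61 hPa.
61^0.647 ≈ 14.293.
V ≈ 5.6 × 14.293 ≈ 80.0 kt.

80 kt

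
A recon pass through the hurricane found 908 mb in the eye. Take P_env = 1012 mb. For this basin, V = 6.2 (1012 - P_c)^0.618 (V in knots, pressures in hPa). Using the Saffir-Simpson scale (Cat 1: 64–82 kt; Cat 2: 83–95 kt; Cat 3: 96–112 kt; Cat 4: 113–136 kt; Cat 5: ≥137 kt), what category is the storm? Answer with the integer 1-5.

3

ΔP = 1012 − 908 = 104 mb.
V ≈ 6.2 × 104^0.618 = 6.2 × 17.64 ≈ 109 kt.
109 kt falls in the Category 3 band.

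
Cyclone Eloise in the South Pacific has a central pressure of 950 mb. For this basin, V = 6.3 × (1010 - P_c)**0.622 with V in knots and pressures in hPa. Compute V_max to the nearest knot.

ΔP = 1010 − 950 = 60 mb.
60^0.622 ≈ 12.765.
V ≈ 6.3 × 12.765 ≈ 80.4 kt.

80 kt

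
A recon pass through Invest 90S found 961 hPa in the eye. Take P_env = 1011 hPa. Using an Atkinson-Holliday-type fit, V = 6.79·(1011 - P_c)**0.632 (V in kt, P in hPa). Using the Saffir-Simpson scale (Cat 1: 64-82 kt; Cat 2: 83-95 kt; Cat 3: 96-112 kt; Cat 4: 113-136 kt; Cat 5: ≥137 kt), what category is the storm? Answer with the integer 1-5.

1

ΔP = 1011 − 961 = 50 hPa.
V ≈ 6.79 × 50^0.632 = 6.79 × 11.85 ≈ 80 kt.
80 kt falls in the Category 1 band.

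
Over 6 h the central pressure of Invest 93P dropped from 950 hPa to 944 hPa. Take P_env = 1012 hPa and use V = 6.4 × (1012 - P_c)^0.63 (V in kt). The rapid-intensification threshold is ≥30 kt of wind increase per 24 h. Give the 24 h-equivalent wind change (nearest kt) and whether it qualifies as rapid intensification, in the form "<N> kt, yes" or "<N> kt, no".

V₁: ΔP = 62, V ≈ 6.4 × 62^0.63 ≈ 86.18 kt.
V₂: ΔP = 68, V ≈ 6.4 × 68^0.63 ≈ 91.34 kt.
ΔV over 6 h = 5.16 kt → 24 h equivalent = 5.16 × 24/6 ≈ 20.64 kt.
21 kt < 30 kt ⇒ not rapid intensification.

21 kt, no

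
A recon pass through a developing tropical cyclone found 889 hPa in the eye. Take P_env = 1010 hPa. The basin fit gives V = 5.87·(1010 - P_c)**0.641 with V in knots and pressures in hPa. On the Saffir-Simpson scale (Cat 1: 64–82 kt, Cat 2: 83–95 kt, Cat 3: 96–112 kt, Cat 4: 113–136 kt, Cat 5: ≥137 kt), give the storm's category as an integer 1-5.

4

ΔP = 1010 − 889 = 121 hPa.
V ≈ 5.87 × 121^0.641 = 5.87 × 21.63 ≈ 127 kt.
127 kt falls in the Category 4 band.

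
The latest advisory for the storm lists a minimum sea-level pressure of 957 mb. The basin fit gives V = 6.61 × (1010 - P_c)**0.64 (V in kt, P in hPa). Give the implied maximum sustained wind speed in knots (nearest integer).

84 kt

ΔP = 1010 − 957 = 53 mb.
53^0.64 ≈ 12.692.
V ≈ 6.61 × 12.692 ≈ 83.9 kt.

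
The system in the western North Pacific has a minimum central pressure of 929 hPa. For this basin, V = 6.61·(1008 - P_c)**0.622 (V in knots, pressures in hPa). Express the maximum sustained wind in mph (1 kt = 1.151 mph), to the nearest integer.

115 mph

ΔP = 1008 − 929 = 79 hPa.
V ≈ 6.61 × 79^0.622 = 6.61 × 15.147 ≈ 100.121 kt.
100.121 × 1.151 ≈ 115.24 mph → 115 mph.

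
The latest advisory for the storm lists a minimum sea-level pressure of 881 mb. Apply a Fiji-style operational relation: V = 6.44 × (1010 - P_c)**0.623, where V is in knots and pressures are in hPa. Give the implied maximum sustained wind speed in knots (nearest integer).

133 kt

ΔP = 1010 − 881 = 129 mb.
129^0.623 ≈ 20.649.
V ≈ 6.44 × 20.649 ≈ 133.0 kt.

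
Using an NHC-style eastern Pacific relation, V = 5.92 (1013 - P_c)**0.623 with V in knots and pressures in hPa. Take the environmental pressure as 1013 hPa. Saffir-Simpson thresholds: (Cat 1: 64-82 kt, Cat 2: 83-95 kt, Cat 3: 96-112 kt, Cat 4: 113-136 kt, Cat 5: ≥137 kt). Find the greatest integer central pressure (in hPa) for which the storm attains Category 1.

Category 1 begins at V = 64 kt.
Required ΔP = (64/5.92)^(1/0.623) = 10.811^1.605 ≈ 45.65 hPa.
P_c ≤ 1013 − 45.65 = 967.35, so the highest integer P_c is 967 hPa.

967 hPa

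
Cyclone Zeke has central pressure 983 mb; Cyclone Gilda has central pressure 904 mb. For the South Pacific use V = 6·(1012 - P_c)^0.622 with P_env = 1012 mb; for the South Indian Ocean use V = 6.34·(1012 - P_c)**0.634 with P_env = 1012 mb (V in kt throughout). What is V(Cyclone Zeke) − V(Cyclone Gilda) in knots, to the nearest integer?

Cyclone Zeke: ΔP = 29; V ≈ 6 × 29^0.622 ≈ 48.73 kt.
Cyclone Gilda: ΔP = 108; V ≈ 6.34 × 108^0.634 ≈ 123.39 kt.
Difference ≈ 48.73 − 123.39 = -74.66 → -75 kt.

-75 kt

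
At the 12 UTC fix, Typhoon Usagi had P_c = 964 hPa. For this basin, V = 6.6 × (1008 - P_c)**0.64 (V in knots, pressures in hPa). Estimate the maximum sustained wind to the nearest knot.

ΔP = 1008 − 964 = 44 hPa.
44^0.64 ≈ 11.267.
V ≈ 6.6 × 11.267 ≈ 74.4 kt.

74 kt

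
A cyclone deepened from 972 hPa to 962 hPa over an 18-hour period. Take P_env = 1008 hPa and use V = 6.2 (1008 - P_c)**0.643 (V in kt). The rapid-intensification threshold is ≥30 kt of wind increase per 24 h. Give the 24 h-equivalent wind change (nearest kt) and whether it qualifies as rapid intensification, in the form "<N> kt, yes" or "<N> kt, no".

14 kt, no

V₁: ΔP = 36, V ≈ 6.2 × 36^0.643 ≈ 62.10 kt.
V₂: ΔP = 46, V ≈ 6.2 × 46^0.643 ≈ 72.70 kt.
ΔV over 18 h = 10.60 kt → 24 h equivalent = 10.60 × 24/18 ≈ 14.13 kt.
14 kt < 30 kt ⇒ not rapid intensification.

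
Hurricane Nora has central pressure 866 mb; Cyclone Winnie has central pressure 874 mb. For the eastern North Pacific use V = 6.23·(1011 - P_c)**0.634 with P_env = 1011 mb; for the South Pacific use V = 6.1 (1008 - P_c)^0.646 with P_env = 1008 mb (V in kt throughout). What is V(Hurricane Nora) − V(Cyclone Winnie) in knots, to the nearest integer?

2 kt

Hurricane Nora: ΔP = 145; V ≈ 6.23 × 145^0.634 ≈ 146.15 kt.
Cyclone Winnie: ΔP = 134; V ≈ 6.1 × 134^0.646 ≈ 144.36 kt.
Difference ≈ 146.15 − 144.36 = 1.79 → 2 kt.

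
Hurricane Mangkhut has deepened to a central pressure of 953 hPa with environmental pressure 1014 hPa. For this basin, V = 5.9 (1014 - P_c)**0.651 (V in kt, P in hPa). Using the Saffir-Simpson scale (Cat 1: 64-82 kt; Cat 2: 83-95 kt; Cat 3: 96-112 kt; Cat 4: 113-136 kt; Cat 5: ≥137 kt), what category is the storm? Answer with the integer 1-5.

2

ΔP = 1014 − 953 = 61 hPa.
V ≈ 5.9 × 61^0.651 = 5.9 × 14.53 ≈ 86 kt.
86 kt falls in the Category 2 band.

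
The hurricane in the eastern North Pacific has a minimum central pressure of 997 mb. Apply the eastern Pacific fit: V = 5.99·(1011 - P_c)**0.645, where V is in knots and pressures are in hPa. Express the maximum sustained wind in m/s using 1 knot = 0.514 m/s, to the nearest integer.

17 m/s

ΔP = 1011 − 997 = 14 mb.
V ≈ 5.99 × 14^0.645 = 5.99 × 5.486 ≈ 32.861 kt.
32.861 × 0.514 ≈ 16.89 m/s → 17 m/s.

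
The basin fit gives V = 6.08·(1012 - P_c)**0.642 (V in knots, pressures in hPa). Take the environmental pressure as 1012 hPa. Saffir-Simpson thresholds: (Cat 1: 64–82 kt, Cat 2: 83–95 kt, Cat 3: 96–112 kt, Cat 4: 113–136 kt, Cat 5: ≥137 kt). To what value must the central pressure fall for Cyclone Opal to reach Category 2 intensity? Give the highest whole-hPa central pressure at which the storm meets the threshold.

Category 2 begins at V = 83 kt.
Required ΔP = (83/6.08)^(1/0.642) = 13.651^1.558 ≈ 58.64 hPa.
P_c ≤ 1012 − 58.64 = 953.36, so the highest integer P_c is 953 hPa.

953 hPa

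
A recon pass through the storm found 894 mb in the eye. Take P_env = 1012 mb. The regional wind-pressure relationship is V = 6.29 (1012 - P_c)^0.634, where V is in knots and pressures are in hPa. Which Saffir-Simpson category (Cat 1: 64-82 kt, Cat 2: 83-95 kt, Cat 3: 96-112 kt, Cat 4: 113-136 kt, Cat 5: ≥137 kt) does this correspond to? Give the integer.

4

ΔP = 1012 − 894 = 118 mb.
V ≈ 6.29 × 118^0.634 = 6.29 × 20.59 ≈ 129 kt.
129 kt falls in the Category 4 band.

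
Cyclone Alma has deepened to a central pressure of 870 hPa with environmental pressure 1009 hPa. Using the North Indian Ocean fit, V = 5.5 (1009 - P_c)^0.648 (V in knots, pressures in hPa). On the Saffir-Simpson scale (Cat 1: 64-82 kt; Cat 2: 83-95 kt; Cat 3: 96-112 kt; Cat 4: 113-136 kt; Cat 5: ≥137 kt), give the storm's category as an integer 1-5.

ΔP = 1009 − 870 = 139 hPa.
V ≈ 5.5 × 139^0.648 = 5.5 × 24.47 ≈ 135 kt.
135 kt falls in the Category 4 band.

4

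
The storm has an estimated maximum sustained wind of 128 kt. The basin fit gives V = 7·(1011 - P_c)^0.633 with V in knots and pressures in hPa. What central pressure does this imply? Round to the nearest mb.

ΔP = (V / 7)^(1/0.633) = (128/7)^1.580.
128/7 = 18.286; 18.286^1.580 ≈ 98.60 mb.
P_c = 1011 − 98.60 = 912.40 ≈ 912 mb.

912 mb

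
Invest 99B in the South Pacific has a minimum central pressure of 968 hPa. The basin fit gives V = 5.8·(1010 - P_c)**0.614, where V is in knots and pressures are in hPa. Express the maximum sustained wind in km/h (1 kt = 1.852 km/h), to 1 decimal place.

106.6 km/h

ΔP = 1010 − 968 = 42 hPa.
V ≈ 5.8 × 42^0.614 = 5.8 × 9.924 ≈ 57.558 kt.
57.558 × 1.852 ≈ 106.60 km/h → 106.6 km/h.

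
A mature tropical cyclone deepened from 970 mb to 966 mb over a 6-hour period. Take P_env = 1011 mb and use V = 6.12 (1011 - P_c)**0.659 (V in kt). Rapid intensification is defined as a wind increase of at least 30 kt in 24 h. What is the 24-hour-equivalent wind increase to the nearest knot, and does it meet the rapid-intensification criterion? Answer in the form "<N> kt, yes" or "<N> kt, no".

V₁: ΔP = 41, V ≈ 6.12 × 41^0.659 ≈ 70.73 kt.
V₂: ΔP = 45, V ≈ 6.12 × 45^0.659 ≈ 75.20 kt.
ΔV over 6 h = 4.47 kt → 24 h equivalent = 4.47 × 24/6 ≈ 17.88 kt.
18 kt < 30 kt ⇒ not rapid intensification.

18 kt, no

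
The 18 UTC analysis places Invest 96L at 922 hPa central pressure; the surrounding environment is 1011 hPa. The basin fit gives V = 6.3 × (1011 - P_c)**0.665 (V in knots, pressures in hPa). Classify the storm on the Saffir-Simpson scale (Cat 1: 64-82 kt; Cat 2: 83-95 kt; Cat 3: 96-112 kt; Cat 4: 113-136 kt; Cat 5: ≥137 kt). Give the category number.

ΔP = 1011 − 922 = 89 hPa.
V ≈ 6.3 × 89^0.665 = 6.3 × 19.79 ≈ 125 kt.
125 kt falls in the Category 4 band.

4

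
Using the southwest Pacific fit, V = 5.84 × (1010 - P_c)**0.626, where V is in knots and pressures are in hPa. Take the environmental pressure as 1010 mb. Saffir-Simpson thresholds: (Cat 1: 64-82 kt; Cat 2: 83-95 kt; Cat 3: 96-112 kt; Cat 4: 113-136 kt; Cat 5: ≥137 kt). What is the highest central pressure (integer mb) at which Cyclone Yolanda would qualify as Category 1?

Category 1 begins at V = 64 kt.
Required ΔP = (64/5.84)^(1/0.626) = 10.959^1.597 ≈ 45.81 mb.
P_c ≤ 1010 − 45.81 = 964.19, so the highest integer P_c is 964 mb.

964 mb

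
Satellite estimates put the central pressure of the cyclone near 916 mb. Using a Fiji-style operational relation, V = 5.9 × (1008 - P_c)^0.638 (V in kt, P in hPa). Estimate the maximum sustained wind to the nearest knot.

106 kt

ΔP = 1008 − 916 = 92 mb.
92^0.638 ≈ 17.902.
V ≈ 5.9 × 17.902 ≈ 105.6 kt.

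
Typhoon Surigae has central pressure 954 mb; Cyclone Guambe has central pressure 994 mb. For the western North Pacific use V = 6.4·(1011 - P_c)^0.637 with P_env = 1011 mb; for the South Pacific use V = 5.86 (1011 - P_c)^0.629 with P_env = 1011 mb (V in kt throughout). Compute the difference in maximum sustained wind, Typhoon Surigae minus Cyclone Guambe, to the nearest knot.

Typhoon Surigae: ΔP = 57; V ≈ 6.4 × 57^0.637 ≈ 84.08 kt.
Cyclone Guambe: ΔP = 17; V ≈ 5.86 × 17^0.629 ≈ 34.82 kt.
Difference ≈ 84.08 − 34.82 = 49.26 → 49 kt.

49 kt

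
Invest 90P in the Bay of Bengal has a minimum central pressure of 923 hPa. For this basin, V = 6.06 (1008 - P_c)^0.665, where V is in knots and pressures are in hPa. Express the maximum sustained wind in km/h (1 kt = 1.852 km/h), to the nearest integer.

ΔP = 1008 − 923 = 85 hPa.
V ≈ 6.06 × 85^0.665 = 6.06 × 19.189 ≈ 116.288 kt.
116.288 × 1.852 ≈ 215.37 km/h → 215 km/h.

215 km/h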